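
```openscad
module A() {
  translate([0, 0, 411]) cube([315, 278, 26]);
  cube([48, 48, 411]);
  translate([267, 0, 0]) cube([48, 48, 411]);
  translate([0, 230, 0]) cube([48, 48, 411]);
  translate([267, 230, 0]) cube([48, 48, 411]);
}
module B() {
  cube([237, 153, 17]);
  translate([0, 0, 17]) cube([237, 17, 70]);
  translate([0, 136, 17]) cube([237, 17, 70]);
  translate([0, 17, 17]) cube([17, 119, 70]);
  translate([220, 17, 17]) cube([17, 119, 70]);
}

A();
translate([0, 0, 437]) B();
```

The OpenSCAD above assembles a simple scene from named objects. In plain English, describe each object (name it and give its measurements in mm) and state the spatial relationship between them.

A is a four-legged stool. The seat is a 315×278×26 mm slab whose top surface is at z = 437 mm; four square legs, each 48×48 mm in cross-section, run from the floor (z = 0) to the underside of the seat, each flush with a corner of the seat.

B is an open storage box with external size 237×153×87 mm and wall thickness 17 mm (the base is also 17 mm thick). The base covers the whole footprint; the four walls stand on the base, with the y-facing walls full-width and the x-facing walls fitting between their inner faces.

The open box is on top of the stool.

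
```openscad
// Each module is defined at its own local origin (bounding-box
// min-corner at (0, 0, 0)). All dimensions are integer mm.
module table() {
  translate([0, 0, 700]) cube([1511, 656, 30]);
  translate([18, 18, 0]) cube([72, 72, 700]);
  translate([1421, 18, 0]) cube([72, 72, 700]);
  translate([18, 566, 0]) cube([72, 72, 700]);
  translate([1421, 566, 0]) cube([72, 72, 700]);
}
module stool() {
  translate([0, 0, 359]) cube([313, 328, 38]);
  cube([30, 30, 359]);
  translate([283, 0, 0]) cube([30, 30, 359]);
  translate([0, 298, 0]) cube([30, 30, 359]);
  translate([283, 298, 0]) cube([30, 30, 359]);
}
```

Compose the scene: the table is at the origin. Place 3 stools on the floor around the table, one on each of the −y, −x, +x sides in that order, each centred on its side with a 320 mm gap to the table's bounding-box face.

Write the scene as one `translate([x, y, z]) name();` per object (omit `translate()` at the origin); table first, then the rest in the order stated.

table();
translate([599, -648, 0]) stool();
translate([-633, 164, 0]) stool();
translate([1831, 164, 0]) stool();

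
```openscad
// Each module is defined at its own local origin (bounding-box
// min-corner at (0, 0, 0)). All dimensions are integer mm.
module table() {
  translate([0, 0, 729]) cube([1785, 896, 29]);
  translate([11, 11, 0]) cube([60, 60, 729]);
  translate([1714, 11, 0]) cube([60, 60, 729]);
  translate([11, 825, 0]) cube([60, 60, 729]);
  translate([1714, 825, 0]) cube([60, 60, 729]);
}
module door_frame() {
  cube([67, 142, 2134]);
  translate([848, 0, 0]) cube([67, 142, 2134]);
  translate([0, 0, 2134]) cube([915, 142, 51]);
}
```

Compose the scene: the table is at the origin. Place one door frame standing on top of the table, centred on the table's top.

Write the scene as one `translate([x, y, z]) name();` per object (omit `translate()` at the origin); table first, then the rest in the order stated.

table();
translate([435, 377, 758]) door_frame();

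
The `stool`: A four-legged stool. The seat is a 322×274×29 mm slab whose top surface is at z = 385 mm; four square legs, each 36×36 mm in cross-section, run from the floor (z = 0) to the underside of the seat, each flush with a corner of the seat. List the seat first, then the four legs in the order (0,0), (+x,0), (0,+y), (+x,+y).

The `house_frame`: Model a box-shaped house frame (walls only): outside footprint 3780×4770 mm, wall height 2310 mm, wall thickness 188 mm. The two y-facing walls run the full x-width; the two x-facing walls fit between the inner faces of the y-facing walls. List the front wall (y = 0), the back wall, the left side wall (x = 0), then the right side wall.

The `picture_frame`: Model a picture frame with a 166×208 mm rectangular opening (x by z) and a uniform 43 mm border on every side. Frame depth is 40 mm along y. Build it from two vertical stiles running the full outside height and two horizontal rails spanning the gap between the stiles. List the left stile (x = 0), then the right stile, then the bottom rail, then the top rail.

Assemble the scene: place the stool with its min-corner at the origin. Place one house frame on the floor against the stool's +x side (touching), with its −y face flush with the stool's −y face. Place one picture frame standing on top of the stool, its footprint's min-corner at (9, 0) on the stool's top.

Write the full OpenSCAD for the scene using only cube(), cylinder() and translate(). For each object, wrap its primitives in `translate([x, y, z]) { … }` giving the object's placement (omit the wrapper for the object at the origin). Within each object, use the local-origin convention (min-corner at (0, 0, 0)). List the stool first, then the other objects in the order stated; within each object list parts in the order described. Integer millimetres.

translate([0, 0, 356]) cube([322, 274, 29]);
cube([36, 36, 356]);
translate([286, 0, 0]) cube([36, 36, 356]);
translate([0, 238, 0]) cube([36, 36, 356]);
translate([286, 238, 0]) cube([36, 36, 356]);
translate([322, 0, 0]) {
  cube([3780, 188, 2310]);
  translate([0, 4582, 0]) cube([3780, 188, 2310]);
  translate([0, 188, 0]) cube([188, 4394, 2310]);
  translate([3592, 188, 0]) cube([188, 4394, 2310]);
}
translate([9, 0, 385]) {
  cube([43, 40, 294]);
  translate([209, 0, 0]) cube([43, 40, 294]);
  translate([43, 0, 0]) cube([166, 40, 43]);
  translate([43, 0, 251]) cube([166, 40, 43]);
}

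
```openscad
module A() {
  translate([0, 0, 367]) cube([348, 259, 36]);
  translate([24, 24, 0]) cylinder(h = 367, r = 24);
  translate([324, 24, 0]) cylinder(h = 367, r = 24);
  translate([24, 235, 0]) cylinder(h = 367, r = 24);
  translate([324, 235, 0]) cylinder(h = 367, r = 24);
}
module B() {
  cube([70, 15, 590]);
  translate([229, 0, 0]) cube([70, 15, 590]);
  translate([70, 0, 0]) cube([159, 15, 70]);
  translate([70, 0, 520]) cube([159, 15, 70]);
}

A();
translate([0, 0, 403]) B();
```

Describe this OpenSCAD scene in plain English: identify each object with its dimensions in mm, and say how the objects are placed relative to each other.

A is a four-legged stool. The seat is 348×259 mm, 36 mm thick, top at z = 403 mm. It stands on four round legs, each 48 mm in diameter, from z = 0 to the seat underside, each leg's axis is inset half a diameter from the nearest pair of seat edges (so the leg's bounding box is flush with the corner).

B is a rectangular picture frame lying in the x–z plane (depth along y). The opening is 159 mm wide (x) by 450 mm tall (z), surrounded by a border 70 mm wide on all four sides. The frame is 15 mm deep and is made of two full-height vertical stiles with two horizontal rails fitted between them.

The picture frame is on top of the stool.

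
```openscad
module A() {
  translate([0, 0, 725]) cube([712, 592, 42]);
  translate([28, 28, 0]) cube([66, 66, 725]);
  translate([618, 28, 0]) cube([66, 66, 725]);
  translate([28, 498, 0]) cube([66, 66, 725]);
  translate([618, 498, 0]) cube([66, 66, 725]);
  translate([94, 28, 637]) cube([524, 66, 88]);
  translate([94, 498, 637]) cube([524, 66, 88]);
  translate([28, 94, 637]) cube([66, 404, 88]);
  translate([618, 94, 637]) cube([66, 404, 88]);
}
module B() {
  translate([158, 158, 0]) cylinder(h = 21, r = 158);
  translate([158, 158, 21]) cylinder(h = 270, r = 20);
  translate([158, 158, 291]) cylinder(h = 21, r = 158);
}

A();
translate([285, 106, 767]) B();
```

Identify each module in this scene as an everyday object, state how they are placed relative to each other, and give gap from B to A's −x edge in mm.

The spool's min-x is at 285; the table's min-x is 0; gap = 285 mm.

A is a table. B is a spool. The spool is on top of the table. The gap from the spool to the table's −x edge is 285 mm.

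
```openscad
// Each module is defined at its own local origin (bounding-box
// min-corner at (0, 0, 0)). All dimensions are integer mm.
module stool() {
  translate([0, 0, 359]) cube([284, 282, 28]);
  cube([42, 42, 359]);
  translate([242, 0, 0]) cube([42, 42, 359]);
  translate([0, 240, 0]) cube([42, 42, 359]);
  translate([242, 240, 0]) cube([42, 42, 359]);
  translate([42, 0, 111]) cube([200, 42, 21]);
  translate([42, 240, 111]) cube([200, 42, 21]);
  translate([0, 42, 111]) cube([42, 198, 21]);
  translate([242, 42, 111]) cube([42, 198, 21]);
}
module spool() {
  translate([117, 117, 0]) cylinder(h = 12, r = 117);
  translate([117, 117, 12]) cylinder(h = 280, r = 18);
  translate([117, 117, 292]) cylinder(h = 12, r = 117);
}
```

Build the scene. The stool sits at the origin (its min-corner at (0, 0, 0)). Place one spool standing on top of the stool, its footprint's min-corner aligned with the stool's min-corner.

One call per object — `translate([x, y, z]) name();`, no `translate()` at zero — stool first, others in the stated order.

stool();
translate([0, 0, 387]) spool();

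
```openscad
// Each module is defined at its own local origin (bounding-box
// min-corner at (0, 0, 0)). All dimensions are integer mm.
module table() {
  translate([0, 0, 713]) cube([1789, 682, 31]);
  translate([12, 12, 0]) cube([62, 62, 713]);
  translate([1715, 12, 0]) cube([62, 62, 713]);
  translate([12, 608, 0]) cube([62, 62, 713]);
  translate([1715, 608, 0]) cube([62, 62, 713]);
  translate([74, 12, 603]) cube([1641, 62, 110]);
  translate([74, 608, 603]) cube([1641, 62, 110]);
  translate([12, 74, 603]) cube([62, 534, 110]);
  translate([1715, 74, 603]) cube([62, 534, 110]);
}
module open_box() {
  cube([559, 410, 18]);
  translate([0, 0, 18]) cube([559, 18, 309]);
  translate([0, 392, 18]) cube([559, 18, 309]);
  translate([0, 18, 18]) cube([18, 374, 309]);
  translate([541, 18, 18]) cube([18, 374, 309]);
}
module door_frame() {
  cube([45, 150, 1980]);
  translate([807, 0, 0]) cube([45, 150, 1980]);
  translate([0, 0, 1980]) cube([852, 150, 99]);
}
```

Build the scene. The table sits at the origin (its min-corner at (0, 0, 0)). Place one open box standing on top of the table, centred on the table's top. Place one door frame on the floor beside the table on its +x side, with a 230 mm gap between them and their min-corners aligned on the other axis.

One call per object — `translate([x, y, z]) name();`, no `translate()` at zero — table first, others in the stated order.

table();
translate([615, 136, 744]) open_box();
translate([2019, 0, 0]) door_frame();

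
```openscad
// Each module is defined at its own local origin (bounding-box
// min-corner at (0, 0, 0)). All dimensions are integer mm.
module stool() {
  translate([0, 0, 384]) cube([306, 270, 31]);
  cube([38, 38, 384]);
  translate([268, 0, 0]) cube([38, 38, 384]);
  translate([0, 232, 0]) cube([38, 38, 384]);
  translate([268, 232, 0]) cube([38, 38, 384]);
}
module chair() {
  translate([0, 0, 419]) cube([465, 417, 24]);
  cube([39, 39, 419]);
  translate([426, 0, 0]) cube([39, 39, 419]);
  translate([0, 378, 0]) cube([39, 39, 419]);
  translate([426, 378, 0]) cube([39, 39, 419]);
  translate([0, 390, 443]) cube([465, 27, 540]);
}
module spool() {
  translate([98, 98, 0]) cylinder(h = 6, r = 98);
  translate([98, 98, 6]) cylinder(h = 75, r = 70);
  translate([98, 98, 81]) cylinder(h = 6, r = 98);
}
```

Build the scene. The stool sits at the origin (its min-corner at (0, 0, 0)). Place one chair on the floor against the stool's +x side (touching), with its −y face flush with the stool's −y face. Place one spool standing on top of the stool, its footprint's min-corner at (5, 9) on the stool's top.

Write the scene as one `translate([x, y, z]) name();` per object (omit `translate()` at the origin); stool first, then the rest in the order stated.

stool();
translate([306, 0, 0]) chair();
translate([5, 9, 415]) spool();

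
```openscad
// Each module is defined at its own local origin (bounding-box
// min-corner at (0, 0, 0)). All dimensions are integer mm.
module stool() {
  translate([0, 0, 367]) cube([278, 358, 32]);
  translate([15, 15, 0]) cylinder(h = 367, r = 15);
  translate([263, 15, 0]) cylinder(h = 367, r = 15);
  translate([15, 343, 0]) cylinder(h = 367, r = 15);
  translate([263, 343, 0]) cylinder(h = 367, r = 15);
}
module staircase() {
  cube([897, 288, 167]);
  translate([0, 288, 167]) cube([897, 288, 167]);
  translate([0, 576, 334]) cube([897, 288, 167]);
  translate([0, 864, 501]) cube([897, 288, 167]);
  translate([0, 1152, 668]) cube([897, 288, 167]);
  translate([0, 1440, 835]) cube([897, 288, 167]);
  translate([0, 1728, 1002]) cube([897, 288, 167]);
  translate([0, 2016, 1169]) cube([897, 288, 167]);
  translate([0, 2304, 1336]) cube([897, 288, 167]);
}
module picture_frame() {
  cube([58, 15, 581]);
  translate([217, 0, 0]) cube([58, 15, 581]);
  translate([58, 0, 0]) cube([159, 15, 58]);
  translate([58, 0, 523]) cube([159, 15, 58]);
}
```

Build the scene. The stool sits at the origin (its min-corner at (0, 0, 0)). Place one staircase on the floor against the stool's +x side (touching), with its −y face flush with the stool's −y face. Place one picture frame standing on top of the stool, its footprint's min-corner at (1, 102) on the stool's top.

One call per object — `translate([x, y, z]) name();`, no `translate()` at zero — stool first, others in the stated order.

stool();
translate([278, 0, 0]) staircase();
translate([1, 102, 399]) picture_frame();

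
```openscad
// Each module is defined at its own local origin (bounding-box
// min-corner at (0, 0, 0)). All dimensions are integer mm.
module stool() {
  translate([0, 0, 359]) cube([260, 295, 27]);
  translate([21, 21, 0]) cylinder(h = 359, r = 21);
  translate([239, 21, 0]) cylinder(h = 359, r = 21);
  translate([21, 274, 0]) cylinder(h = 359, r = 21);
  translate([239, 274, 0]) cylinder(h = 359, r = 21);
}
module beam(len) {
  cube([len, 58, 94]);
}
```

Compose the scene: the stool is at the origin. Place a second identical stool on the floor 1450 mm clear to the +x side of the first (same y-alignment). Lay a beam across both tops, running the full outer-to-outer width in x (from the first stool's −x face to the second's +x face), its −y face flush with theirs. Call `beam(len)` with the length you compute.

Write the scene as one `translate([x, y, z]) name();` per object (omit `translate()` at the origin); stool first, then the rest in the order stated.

stool();
translate([1710, 0, 0]) stool();
translate([0, 0, 386]) beam(1970);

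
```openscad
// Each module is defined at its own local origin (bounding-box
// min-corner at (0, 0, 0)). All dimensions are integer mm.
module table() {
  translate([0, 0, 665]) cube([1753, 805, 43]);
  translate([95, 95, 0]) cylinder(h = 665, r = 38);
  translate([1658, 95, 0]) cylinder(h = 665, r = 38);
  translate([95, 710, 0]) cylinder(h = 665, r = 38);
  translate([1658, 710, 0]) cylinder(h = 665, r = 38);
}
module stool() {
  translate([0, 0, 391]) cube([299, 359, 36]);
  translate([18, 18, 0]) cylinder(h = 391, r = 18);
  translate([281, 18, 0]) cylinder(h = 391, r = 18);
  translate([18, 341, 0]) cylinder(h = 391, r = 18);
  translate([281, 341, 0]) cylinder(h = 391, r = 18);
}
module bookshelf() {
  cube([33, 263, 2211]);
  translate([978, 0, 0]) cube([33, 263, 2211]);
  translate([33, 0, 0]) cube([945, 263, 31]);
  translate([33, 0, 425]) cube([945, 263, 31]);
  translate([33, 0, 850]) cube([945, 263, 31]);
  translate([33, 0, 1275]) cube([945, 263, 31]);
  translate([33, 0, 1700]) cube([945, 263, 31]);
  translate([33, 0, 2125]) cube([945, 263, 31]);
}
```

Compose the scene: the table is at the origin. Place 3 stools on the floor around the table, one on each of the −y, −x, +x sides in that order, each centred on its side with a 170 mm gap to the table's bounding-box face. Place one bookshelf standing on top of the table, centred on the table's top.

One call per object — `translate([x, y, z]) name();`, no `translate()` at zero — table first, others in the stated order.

table();
translate([727, -529, 0]) stool();
translate([-469, 223, 0]) stool();
translate([1923, 223, 0]) stool();
translate([371, 271, 708]) bookshelf();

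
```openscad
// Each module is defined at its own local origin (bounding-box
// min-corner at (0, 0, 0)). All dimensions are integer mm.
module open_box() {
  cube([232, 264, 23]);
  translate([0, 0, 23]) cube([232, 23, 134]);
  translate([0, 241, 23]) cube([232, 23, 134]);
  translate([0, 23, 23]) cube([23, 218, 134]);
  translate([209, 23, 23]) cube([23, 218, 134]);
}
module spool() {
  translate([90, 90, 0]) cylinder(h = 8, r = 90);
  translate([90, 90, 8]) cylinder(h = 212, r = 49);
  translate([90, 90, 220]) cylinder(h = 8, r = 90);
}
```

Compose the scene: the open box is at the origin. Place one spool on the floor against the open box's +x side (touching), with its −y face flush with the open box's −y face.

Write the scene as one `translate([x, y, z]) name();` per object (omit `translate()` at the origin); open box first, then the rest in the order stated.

open_box();
translate([232, 0, 0]) spool();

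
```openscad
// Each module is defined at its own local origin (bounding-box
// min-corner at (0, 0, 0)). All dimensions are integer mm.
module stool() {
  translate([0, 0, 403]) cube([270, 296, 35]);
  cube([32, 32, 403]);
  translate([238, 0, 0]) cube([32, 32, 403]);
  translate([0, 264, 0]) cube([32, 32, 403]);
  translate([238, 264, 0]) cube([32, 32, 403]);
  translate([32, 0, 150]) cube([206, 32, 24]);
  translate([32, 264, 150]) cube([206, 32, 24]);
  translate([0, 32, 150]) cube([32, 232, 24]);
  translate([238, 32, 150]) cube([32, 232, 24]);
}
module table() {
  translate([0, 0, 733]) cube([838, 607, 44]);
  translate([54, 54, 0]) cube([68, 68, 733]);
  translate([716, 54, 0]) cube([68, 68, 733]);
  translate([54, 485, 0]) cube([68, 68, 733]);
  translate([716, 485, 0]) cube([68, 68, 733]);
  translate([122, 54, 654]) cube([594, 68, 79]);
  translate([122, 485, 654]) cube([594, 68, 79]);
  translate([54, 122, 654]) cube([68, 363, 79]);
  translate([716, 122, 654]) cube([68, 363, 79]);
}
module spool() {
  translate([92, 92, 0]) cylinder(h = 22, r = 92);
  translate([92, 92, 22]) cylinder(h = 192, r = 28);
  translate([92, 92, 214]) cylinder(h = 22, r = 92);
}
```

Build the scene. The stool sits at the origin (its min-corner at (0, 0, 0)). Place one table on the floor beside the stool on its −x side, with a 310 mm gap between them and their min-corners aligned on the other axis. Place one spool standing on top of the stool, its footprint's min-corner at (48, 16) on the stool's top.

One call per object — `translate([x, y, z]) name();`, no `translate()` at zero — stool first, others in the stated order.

stool();
translate([-1148, 0, 0]) table();
translate([48, 16, 438]) spool();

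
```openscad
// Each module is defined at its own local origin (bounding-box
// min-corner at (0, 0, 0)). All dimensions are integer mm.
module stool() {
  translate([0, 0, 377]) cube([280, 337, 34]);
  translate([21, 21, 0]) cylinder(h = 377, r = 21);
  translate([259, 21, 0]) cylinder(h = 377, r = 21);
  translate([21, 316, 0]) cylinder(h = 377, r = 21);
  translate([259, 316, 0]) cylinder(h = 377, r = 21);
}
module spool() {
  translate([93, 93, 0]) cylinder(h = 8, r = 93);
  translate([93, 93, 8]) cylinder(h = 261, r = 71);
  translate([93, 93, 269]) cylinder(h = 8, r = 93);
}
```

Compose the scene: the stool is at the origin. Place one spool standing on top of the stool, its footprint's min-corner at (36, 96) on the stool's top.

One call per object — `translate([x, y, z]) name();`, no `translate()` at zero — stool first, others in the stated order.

stool();
translate([36, 96, 411]) spool();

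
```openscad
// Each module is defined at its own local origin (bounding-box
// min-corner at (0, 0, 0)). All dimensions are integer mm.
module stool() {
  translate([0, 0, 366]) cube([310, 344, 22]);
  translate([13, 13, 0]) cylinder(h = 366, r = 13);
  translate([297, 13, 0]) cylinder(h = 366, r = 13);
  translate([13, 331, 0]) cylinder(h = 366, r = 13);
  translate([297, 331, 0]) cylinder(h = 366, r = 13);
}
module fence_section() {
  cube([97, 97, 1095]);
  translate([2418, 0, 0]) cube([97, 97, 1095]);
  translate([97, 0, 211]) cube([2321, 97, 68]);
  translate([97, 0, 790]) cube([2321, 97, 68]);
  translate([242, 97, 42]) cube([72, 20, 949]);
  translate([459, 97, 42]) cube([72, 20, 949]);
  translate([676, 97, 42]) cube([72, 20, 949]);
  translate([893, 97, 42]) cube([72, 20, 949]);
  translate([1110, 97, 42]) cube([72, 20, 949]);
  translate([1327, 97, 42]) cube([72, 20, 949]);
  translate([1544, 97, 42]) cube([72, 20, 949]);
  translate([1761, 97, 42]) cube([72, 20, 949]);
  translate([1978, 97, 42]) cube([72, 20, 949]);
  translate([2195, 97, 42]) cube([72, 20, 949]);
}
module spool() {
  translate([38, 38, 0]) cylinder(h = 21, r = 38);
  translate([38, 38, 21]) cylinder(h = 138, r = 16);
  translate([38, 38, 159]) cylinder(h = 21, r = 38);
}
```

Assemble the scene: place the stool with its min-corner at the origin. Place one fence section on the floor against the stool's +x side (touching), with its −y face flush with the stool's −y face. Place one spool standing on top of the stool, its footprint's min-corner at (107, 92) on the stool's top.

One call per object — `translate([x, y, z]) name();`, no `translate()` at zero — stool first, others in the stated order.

stool();
translate([310, 0, 0]) fence_section();
translate([107, 92, 388]) spool();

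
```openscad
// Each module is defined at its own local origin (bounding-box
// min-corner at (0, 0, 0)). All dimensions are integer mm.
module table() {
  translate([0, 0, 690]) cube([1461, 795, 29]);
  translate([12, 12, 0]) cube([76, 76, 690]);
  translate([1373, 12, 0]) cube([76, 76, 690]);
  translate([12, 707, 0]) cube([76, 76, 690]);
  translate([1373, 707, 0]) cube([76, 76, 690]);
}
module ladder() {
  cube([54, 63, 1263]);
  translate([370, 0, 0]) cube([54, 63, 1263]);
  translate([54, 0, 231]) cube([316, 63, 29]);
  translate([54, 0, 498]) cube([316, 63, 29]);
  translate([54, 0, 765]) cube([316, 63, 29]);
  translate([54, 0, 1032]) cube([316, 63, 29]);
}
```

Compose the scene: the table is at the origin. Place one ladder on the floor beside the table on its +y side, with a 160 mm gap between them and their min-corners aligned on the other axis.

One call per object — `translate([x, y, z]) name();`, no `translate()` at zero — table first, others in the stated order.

table();
translate([0, 955, 0]) ladder();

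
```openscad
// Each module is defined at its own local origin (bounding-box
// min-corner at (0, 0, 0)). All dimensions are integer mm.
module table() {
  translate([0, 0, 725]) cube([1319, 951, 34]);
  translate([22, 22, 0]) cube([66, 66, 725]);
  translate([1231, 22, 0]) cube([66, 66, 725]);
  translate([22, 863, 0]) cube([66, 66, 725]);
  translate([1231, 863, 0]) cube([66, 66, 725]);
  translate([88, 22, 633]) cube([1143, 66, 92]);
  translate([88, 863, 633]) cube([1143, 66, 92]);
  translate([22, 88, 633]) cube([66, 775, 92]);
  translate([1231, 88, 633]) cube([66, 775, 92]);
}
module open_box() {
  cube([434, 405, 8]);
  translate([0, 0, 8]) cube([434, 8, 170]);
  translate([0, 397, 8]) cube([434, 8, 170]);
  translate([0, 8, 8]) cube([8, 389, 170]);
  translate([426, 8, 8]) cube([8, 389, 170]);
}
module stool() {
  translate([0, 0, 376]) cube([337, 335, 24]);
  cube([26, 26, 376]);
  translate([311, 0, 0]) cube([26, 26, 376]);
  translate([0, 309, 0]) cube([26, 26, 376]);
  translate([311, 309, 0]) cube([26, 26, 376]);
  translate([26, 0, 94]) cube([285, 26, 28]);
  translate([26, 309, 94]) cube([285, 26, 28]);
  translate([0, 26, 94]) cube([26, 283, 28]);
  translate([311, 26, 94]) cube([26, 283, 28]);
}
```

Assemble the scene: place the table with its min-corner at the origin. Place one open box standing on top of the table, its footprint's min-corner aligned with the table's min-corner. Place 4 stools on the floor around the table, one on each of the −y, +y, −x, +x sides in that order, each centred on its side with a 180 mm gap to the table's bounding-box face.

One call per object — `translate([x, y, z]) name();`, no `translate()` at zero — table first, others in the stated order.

table();
translate([0, 0, 759]) open_box();
translate([491, -515, 0]) stool();
translate([491, 1131, 0]) stool();
translate([-517, 308, 0]) stool();
translate([1499, 308, 0]) stool();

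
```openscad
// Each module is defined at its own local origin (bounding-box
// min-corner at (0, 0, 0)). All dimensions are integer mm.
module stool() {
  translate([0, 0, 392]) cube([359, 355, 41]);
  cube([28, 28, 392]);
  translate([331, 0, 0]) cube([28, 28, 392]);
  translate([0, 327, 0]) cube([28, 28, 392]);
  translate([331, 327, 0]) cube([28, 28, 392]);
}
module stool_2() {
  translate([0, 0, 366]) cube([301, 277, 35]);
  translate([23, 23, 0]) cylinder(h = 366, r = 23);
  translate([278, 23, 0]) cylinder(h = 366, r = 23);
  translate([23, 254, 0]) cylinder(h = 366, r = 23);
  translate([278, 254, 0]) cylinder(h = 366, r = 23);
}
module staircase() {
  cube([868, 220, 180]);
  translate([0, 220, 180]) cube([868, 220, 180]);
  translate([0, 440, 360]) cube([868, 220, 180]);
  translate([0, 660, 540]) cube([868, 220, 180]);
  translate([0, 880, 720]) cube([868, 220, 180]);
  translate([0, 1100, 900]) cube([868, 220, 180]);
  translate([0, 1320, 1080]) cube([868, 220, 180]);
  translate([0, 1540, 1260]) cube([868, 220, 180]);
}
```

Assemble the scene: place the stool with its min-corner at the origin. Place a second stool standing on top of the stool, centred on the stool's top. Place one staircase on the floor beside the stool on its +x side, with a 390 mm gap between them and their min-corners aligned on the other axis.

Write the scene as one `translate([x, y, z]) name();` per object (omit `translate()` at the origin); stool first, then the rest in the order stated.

stool();
translate([29, 39, 433]) stool_2();
translate([749, 0, 0]) staircase();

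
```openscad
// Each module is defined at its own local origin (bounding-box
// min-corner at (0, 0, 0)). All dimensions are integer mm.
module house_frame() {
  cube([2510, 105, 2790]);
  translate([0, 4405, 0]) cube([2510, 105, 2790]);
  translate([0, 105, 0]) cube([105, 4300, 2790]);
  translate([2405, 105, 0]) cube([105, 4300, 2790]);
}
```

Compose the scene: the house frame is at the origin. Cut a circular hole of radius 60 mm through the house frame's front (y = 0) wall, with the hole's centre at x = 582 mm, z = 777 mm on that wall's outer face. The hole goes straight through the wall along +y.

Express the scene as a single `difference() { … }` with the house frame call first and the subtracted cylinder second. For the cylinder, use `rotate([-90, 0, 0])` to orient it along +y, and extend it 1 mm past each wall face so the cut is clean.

difference() {
  house_frame();
  translate([582, -1, 777]) rotate([-90, 0, 0]) cylinder(h = 107, r = 60);
}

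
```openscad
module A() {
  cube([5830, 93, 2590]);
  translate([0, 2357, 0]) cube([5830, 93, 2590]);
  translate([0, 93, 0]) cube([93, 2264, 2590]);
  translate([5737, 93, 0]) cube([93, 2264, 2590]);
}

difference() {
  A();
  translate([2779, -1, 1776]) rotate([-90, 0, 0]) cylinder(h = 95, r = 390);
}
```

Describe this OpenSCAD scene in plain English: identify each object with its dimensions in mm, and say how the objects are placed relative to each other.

A is the wall frame of a small rectangular building: four walls, each 2590 mm tall and 93 mm thick, enclosing a footprint 5830 mm (x) by 2450 mm (y) outside-to-outside, with no floor or roof. The front and back walls (the −y and +y sides) span the full width; the two side walls fit between them.

The house frame has a circular hole of radius 390 mm through its front wall, centred at (x = 2779, z = 1776).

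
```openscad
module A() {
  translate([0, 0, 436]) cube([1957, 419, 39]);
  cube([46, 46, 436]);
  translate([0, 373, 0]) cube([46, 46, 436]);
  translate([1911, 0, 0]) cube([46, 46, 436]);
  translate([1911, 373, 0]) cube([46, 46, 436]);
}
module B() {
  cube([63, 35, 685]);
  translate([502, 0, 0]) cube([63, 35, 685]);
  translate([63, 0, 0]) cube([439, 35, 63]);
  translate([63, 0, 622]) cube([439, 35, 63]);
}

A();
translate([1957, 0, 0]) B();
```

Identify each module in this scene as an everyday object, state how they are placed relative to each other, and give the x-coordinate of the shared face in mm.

A is a bench. B is a picture frame. The picture frame is against the bench's +x side, with their −y faces flush. The x-coordinate of the shared face is 1957 mm.

The bench's +x face and the picture frame's −x face are both at x = 1957 mm.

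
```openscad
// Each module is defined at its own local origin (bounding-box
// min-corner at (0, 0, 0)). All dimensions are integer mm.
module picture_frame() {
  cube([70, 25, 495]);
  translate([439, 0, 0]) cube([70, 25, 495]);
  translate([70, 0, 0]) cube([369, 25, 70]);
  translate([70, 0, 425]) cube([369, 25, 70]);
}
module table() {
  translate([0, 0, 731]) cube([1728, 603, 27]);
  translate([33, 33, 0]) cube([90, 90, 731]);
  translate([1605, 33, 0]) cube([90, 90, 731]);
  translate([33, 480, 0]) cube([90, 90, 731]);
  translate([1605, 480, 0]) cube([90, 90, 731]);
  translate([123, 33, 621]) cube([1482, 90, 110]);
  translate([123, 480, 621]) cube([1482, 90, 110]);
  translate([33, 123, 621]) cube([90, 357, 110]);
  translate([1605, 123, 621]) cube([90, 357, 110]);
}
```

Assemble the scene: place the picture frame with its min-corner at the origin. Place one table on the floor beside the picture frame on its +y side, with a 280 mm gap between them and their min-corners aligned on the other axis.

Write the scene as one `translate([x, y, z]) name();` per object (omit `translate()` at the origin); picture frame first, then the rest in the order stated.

picture_frame();
translate([0, 305, 0]) table();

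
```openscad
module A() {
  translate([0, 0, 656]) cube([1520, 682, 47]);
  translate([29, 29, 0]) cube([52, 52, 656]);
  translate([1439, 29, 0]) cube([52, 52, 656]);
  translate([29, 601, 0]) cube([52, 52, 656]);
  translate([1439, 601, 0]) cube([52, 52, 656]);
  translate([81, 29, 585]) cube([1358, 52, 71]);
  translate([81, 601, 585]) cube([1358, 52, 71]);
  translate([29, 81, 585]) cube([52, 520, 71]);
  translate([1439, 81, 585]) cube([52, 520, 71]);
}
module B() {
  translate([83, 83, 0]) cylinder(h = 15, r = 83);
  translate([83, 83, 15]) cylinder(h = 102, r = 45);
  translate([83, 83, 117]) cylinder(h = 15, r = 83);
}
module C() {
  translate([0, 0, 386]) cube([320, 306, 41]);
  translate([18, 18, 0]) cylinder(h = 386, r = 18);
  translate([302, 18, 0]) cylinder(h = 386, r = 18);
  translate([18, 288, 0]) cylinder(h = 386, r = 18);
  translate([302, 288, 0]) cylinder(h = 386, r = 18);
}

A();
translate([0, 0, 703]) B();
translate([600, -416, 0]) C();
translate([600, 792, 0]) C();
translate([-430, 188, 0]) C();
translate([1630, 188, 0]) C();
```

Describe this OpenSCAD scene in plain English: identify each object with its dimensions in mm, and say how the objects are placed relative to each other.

A is a table: top 1520 mm (x) × 682 mm (y), 47 mm thick, upper face at z = 703 mm, on four 52×52 mm square legs, each inset 29 mm from the nearest pair of top edges, running from z = 0 to the bottom of the top. Four apron rails, 52 mm thick and 71 mm tall, run between adjacent legs with their top edges flush with the underside of the top and their outer faces flush with the legs' outer faces.

B is a spool: two coaxial disc flanges of radius 83 mm and thickness 15 mm, joined by a core cylinder of radius 45 mm and height 102 mm. The lower flange rests on z = 0 and the three cylinders share a vertical axis.

C is a four-legged stool. The seat is a 320×306×41 mm slab whose top surface is at z = 427 mm; four round legs, each 36 mm in diameter, run from the floor (z = 0) to the underside of the seat, each leg's axis is inset half a diameter from the nearest pair of seat edges (so the leg's bounding box is flush with the corner).

The spool is on top of the table. Four stools sit around the table at the −y, +y, −x, +x sides.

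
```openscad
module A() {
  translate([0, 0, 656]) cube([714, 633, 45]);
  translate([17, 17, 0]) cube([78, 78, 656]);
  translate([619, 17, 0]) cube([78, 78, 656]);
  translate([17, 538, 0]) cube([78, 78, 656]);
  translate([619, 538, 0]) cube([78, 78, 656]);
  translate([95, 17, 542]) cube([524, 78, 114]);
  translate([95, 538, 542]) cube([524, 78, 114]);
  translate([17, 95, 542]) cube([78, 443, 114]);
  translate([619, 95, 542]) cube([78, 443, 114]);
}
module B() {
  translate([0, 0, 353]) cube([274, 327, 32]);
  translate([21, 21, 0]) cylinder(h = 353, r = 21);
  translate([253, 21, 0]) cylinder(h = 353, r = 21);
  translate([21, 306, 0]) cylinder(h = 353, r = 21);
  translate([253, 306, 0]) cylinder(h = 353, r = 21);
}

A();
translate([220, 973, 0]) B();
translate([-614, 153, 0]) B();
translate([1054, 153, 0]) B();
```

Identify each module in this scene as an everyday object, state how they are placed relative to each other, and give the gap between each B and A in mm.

Each stool's nearest face is 340 mm from the table's bounding box.

A is a table. B is a stool. Three stools sit around the table at the +y, −x, +x sides. The gap between each stool and the table is 340 mm.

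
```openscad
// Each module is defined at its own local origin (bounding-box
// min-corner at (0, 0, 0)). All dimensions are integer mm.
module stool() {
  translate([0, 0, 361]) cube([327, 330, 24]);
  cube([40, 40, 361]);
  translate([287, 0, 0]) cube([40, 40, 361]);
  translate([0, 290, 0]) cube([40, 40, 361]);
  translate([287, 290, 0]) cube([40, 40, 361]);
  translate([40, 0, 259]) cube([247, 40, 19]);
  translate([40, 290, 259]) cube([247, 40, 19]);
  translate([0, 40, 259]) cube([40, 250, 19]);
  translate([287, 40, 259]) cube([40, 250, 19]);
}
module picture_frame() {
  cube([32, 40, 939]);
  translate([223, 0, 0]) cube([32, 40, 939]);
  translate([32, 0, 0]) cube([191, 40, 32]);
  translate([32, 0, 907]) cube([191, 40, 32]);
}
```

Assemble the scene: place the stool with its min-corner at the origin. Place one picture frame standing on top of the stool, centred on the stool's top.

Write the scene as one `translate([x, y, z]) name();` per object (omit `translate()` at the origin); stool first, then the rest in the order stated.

stool();
translate([36, 145, 385]) picture_frame();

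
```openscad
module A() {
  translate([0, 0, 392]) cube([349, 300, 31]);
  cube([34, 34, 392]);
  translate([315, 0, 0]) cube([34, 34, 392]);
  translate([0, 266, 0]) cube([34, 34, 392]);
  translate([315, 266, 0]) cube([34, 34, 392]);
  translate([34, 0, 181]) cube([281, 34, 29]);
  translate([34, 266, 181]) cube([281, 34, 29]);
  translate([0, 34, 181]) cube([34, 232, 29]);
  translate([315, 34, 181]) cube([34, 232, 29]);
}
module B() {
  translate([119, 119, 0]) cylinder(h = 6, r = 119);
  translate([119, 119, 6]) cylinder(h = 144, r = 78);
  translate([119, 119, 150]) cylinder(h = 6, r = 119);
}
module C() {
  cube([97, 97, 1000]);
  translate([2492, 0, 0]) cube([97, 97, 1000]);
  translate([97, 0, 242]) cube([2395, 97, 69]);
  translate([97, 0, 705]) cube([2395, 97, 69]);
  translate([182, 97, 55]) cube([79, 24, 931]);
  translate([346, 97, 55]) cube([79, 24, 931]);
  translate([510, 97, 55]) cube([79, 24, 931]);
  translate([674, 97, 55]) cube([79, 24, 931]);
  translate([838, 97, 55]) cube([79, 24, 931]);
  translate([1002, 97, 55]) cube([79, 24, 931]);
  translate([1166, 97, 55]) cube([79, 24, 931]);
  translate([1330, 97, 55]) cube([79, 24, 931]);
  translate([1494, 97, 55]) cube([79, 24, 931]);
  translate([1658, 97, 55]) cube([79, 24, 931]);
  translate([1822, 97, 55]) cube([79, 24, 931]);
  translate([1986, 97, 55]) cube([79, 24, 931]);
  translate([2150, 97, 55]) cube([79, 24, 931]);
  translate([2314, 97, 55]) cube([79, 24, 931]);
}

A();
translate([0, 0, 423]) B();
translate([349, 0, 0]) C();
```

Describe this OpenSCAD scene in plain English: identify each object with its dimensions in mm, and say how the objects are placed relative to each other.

A is a four-legged stool. The seat is 349×300 mm, 31 mm thick, top at z = 423 mm. It stands on four square legs, each 34×34 mm in cross-section, from z = 0 to the seat underside, each flush with a corner of the seat. Four stretchers, 34 mm wide and 29 mm tall, connect adjacent legs with their undersides at z = 181 mm, each running between the inner faces of the legs it joins and aligned with the legs' outer faces on the other axis.

B is a spool: two coaxial disc flanges of radius 119 mm and thickness 6 mm, joined by a core cylinder of radius 78 mm and height 144 mm. The lower flange rests on z = 0 and the three cylinders share a vertical axis.

C is a fence section. Two 97×97 mm posts, 1000 mm tall, stand on the floor with a clear span of 2395 mm between their inner faces. Two horizontal rails of 97×69 mm section span the gap between the posts with their undersides at z = 242 mm and z = 705 mm, flush with the posts' −y face. 14 pickets, each 79 mm wide, 24 mm thick and 931 mm tall, are fixed to the +y face of the rails with their bottoms at z = 55 mm, evenly spaced across the span with equal gaps (rounded down to the nearest mm) at the −x end and between each pair — any rounding remainder accumulates at the +x end.

The spool is on top of the stool. The fence section is against the stool's +x side, with their −y faces flush.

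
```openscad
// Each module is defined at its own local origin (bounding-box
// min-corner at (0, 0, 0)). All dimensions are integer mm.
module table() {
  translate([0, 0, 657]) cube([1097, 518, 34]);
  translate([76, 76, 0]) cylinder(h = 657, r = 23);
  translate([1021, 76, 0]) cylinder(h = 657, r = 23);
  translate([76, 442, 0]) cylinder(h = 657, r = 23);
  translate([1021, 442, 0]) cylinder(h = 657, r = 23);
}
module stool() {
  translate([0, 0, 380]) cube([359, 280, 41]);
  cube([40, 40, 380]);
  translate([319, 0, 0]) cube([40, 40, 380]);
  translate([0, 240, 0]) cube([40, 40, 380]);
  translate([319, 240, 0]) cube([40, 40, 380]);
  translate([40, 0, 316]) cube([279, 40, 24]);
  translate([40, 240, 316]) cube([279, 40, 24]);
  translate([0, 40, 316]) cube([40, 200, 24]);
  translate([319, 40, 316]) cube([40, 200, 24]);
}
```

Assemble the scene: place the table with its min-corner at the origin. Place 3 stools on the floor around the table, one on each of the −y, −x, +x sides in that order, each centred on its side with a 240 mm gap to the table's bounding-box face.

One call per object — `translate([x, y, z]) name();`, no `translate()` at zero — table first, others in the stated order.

table();
translate([369, -520, 0]) stool();
translate([-599, 119, 0]) stool();
translate([1337, 119, 0]) stool();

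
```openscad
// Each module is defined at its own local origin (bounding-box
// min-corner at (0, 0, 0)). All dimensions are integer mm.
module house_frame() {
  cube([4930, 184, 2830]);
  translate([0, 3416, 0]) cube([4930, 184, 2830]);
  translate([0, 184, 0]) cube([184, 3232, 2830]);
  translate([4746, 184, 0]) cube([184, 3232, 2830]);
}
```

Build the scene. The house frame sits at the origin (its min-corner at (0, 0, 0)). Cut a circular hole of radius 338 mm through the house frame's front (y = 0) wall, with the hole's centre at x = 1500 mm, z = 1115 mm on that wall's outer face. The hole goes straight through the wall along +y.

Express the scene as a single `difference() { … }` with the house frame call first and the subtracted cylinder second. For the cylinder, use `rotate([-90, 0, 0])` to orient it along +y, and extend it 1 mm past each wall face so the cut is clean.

difference() {
  house_frame();
  translate([1500, -1, 1115]) rotate([-90, 0, 0]) cylinder(h = 186, r = 338);
}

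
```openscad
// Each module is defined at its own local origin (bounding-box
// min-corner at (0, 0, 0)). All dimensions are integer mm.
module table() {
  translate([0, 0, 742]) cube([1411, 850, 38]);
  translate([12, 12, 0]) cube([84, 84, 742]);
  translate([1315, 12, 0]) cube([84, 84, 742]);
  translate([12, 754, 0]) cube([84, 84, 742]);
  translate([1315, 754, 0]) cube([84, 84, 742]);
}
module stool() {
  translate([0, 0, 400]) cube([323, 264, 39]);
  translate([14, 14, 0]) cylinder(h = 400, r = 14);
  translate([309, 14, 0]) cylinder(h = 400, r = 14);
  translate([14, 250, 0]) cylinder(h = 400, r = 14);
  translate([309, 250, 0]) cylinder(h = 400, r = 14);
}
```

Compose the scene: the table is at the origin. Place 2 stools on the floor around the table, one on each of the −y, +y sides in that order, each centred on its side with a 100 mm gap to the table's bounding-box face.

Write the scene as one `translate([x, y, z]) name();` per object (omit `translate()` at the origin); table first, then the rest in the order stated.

table();
translate([544, -364, 0]) stool();
translate([544, 950, 0]) stool();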